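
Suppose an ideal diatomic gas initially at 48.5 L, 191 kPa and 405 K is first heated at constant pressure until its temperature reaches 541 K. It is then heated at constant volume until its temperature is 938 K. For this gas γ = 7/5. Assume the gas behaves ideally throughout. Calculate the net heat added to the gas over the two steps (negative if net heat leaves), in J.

33600 J

n = P₁V₁/(RT₁) = 191×48.5/(8.314×405) = 2.75 mol.
Step 1 — Isobaric: P stays 191 kPa; V/T = const ⇒ T₂ = 541 K, V₂ = 64.8 L.
W = PΔV = 191×(64.8−48.5) kPa·L = 3110 J.
ΔU = nCvΔT = 2.75×20.8×(541−405) = 7780 J.
Q = ΔU + W = nCpΔT = 10900 J.
State after step 1: P = 191 kPa, V = 64.8 L, T = 541 K.
Step 2 — Isochoric: V stays 64.8 L; P/T = const ⇒ T₂ = 938 K, P₂ = 331 kPa.
W = 0 (no volume change).
ΔU = nCvΔT = 2.75×20.8×(938−541) = 22700 J.
Q = ΔU = 22700 J.
Net over both steps: W = 3110 J, Q = 33600 J, ΔU = 30500 J.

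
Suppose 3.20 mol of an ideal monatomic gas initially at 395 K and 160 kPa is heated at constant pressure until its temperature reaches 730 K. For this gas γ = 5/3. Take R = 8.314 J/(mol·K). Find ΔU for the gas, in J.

V₁ = nRT₁/P₁ = 3.20×8.314×395/160 = 65.7 L.
Isobaric: P stays 160 kPa; V/T = const ⇒ T₂ = 730 K, V₂ = 121 L.
For an ideal gas ΔU = nCvΔT with Cv = (3/2)R = 12.5 J/(mol·K).
ΔU = 3.20×12.5×(730−395) = 13400 J.

13400 J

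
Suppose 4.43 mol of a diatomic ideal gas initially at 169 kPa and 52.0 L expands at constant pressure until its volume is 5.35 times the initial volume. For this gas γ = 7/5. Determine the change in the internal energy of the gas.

T₁ = P₁V₁/(nR) = 169×52.0/(4.43×8.314) = 239 K.
Isobaric: P stays 169 kPa; V/T = const ⇒ T₂ = 1280 K, V₂ = 278 L.
For an ideal gas ΔU = nCvΔT with Cv = (5/2)R = 20.8 J/(mol·K).
ΔU = 4.43×20.8×(1280−239) = 95600 J.

95600 J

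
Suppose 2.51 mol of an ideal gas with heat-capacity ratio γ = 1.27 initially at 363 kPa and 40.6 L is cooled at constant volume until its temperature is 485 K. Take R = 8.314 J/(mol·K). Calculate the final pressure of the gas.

T₁ = P₁V₁/(nR) = 363×40.6/(2.51×8.314) = 706 K.
Isochoric: V stays 40.6 L; P/T = const ⇒ T₂ = 485 K, P₂ = 249 kPa.

249 kPa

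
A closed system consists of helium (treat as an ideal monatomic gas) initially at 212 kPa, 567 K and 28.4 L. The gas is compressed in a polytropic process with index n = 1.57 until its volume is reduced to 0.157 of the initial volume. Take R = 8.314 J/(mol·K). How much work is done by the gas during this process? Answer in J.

-19800 J

n = P₁V₁/(RT₁) = 212×28.4/(8.314×567) = 1.28 mol.
Polytropic n=1.57: T₂ = T₁(V₁/V₂)^(n−1) = 567×(6.37)^0.57 = 1630 K; P₂ = P₁(V₁/V₂)^n = 3880 kPa.
W = (P₁V₁−P₂V₂)/(n−1) = (212×28.4−3880×4.46)/0.57 = -19800 J.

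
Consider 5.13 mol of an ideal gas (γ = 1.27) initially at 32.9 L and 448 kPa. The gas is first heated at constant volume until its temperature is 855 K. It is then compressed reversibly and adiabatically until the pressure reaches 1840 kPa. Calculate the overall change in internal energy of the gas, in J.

95800 J

T₁ = P₁V₁/(nR) = 448×32.9/(5.13×8.314) = 346 K.
Step 1 — Isochoric: V stays 32.9 L; P/T = const ⇒ T₂ = 855 K, P₂ = 1110 kPa.
W = 0 (no volume change).
ΔU = nCvΔT = 5.13×30.8×(855−346) = 80500 J.
Q = ΔU = 80500 J.
State after step 1: P = 1110 kPa, V = 32.9 L, T = 855 K.
Step 2 — Adiabatic: T₂/T₁ = (P₂/P₁)^((γ−1)/γ) ⇒ T₂ = 855×(1.66)^0.213 = 952 K; V₂ = 22.1 L.
ΔU = nCvΔT = 5.13×30.8×(952−855) = 15400 J.
Q = 0 for an adiabatic process, so W = −ΔU = -15400 J.
Net over both steps: W = -15400 J, Q = 80500 J, ΔU = 95800 J.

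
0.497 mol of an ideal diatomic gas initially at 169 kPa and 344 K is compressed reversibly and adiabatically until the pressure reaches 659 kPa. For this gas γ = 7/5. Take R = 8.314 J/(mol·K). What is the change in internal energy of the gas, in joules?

1690 J

V₁ = nRT₁/P₁ = 0.497×8.314×344/169 = 8.41 L.
Adiabatic: T₂/T₁ = (P₂/P₁)^((γ−1)/γ) ⇒ T₂ = 344×(3.90)^0.286 = 507 K; V₂ = 3.18 L.
For an ideal gas ΔU = nCvΔT with Cv = (5/2)R = 20.8 J/(mol·K).
ΔU = 0.497×20.8×(507−344) = 1690 J.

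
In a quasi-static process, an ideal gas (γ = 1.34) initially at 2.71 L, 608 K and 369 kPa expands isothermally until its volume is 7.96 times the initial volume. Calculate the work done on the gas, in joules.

n = P₁V₁/(RT₁) = 369×2.71/(8.314×608) = 0.198 mol.
Isothermal: T stays 608 K; PV = const ⇒ V₂ = 21.6 L, P₂ = 46.4 kPa.
W = nRT ln(V₂/V₁) = 0.198×8.314×608×ln(7.96) = 2070 J.
Work done on the gas = −W_by = -2070 J.

-2070 J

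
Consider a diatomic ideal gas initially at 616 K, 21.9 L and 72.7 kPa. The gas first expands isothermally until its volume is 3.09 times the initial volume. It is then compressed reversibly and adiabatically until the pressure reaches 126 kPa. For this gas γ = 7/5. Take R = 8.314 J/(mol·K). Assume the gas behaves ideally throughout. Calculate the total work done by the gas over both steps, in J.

n = P₁V₁/(RT₁) = 72.7×21.9/(8.314×616) = 0.311 mol.
Step 1 — Isothermal: T stays 616 K; PV = const ⇒ V₂ = 67.7 L, P₂ = 23.5 kPa.
ΔU = 0 (ideal gas, T constant).
W = nRT ln(V₂/V₁) = 0.311×8.314×616×ln(3.09) = 1800 J.
Q = ΔU + W = 1800 J.
State after step 1: P = 23.5 kPa, V = 67.7 L, T = 616 K.
Step 2 — Adiabatic: T₂/T₁ = (P₂/P₁)^((γ−1)/γ) ⇒ T₂ = 616×(5.36)^0.286 = 995 K; V₂ = 20.4 L.
ΔU = nCvΔT = 0.311×20.8×(995−616) = 2450 J.
Q = 0 for an adiabatic process, so W = −ΔU = -2450 J.
Net over both steps: W = -653 J, Q = 1800 J, ΔU = 2450 J.

-653 J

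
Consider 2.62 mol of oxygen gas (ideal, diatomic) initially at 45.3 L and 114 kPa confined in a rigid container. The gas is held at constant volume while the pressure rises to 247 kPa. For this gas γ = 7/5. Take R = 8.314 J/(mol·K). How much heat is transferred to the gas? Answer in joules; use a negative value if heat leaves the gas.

15100 J

T₁ = P₁V₁/(nR) = 114×45.3/(2.62×8.314) = 237 K.
Isochoric: V stays 45.3 L; P/T = const ⇒ T₂ = 514 K, P₂ = 247 kPa.
W = 0 (no volume change).
ΔU = nCvΔT = 2.62×20.8×(514−237) = 15100 J.
Q = ΔU = 15100 J.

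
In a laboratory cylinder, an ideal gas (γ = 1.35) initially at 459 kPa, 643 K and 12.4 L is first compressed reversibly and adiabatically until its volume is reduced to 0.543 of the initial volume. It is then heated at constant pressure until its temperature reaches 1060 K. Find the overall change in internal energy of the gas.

10500 J

n = P₁V₁/(RT₁) = 459×12.4/(8.314×643) = 1.06 mol.
Step 1 — Adiabatic: TV^(γ−1) = const ⇒ T₂ = 643×(1.84)^0.350 = 796 K; PV^γ = const ⇒ P₂ = 1050 kPa.
ΔU = nCvΔT = 1.06×23.8×(796−643) = 3870 J.
Q = 0 for an adiabatic process, so W = −ΔU = -3870 J.
State after step 1: P = 1050 kPa, V = 6.73 L, T = 796 K.
Step 2 — Isobaric: P stays 1050 kPa; V/T = const ⇒ T₂ = 1060 K, V₂ = 8.96 L.
W = PΔV = 1050×(8.96−6.73) kPa·L = 2330 J.
ΔU = nCvΔT = 1.06×23.8×(1060−796) = 6670 J.
Q = ΔU + W = nCpΔT = 9010 J.
Net over both steps: W = -1540 J, Q = 9010 J, ΔU = 10500 J.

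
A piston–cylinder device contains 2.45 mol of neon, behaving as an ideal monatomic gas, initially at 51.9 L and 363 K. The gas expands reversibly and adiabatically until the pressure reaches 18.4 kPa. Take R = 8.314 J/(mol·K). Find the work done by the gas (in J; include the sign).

6200 J

P₁ = nRT₁/V₁ = 2.45×8.314×363/51.9 = 142 kPa.
Adiabatic: T₂/T₁ = (P₂/P₁)^((γ−1)/γ) ⇒ T₂ = 363×(0.129)^0.400 = 160 K; V₂ = 177 L.
ΔU = nCvΔT = 2.45×12.5×(160−363) = -6200 J.
Q = 0 for an adiabatic process, so W = −ΔU = 6200 J.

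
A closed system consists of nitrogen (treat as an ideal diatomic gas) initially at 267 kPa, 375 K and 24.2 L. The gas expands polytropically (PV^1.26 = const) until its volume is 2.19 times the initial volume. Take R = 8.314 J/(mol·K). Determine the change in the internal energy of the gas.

n = P₁V₁/(RT₁) = 267×24.2/(8.314×375) = 2.07 mol.
Polytropic n=1.26: T₂ = T₁(V₁/V₂)^(n−1) = 375×(0.457)^0.26 = 306 K; P₂ = P₁(V₁/V₂)^n = 99.4 kPa.
For an ideal gas ΔU = nCvΔT with Cv = (5/2)R = 20.8 J/(mol·K).
ΔU = 2.07×20.8×(306−375) = -2980 J.

-2980 J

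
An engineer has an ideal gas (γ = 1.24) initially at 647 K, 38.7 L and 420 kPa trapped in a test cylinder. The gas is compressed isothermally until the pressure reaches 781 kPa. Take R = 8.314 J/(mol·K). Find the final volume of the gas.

20.8 L

Isothermal: T stays 647 K; PV = const ⇒ V₂ = 20.8 L, P₂ = 781 kPa.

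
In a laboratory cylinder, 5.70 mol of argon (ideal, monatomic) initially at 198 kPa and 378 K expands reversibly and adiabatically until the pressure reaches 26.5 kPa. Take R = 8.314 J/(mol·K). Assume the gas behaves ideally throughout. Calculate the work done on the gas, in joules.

-14900 J

V₁ = nRT₁/P₁ = 5.70×8.314×378/198 = 90.5 L.
Adiabatic: T₂/T₁ = (P₂/P₁)^((γ−1)/γ) ⇒ T₂ = 378×(0.134)^0.400 = 169 K; V₂ = 302 L.
ΔU = nCvΔT = 5.70×12.5×(169−378) = -14900 J.
Q = 0 for an adiabatic process, so W = −ΔU = 14900 J.
Work done on the gas = −W_by = -14900 J.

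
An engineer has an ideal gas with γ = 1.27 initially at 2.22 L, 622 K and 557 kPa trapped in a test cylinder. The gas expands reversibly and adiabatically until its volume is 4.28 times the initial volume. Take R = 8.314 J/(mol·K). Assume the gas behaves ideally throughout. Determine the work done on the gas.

-1490 J

n = P₁V₁/(RT₁) = 557×2.22/(8.314×622) = 0.239 mol.
Adiabatic: TV^(γ−1) = const ⇒ T₂ = 622×(0.234)^0.270 = 420 K; PV^γ = const ⇒ P₂ = 87.9 kPa.
ΔU = nCvΔT = 0.239×30.8×(420−622) = -1490 J.
Q = 0 for an adiabatic process, so W = −ΔU = 1490 J.
Work done on the gas = −W_by = -1490 J.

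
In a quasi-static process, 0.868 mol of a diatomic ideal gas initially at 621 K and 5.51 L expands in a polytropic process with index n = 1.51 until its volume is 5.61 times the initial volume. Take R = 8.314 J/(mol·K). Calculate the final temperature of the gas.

258 K

P₁ = nRT₁/V₁ = 0.868×8.314×621/5.51 = 813 kPa.
Polytropic n=1.51: T₂ = T₁(V₁/V₂)^(n−1) = 621×(0.178)^0.51 = 258 K; P₂ = P₁(V₁/V₂)^n = 60.2 kPa.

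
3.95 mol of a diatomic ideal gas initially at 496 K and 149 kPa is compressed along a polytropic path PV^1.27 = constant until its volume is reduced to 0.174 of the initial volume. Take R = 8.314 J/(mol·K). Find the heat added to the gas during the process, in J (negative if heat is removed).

V₁ = nRT₁/P₁ = 3.95×8.314×496/149 = 109 L.
Polytropic n=1.27: T₂ = T₁(V₁/V₂)^(n−1) = 496×(5.75)^0.27 = 795 K; P₂ = P₁(V₁/V₂)^n = 1370 kPa.
W = (P₁V₁−P₂V₂)/(n−1) = (149×109−1370×19.0)/0.27 = -36400 J.
ΔU = nCvΔT = 3.95×20.8×(795−496) = 24600 J.
Q = ΔU + W = -11800 J.

-11800 J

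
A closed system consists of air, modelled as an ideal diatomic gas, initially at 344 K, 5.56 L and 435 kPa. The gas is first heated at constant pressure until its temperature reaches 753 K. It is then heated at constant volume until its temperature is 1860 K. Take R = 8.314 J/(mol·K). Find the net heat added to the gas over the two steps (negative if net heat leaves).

29500 J

n = P₁V₁/(RT₁) = 435×5.56/(8.314×344) = 0.846 mol.
Step 1 — Isobaric: P stays 435 kPa; V/T = const ⇒ T₂ = 753 K, V₂ = 12.2 L.
W = PΔV = 435×(12.2−5.56) kPa·L = 2880 J.
ΔU = nCvΔT = 0.846×20.8×(753−344) = 7190 J.
Q = ΔU + W = nCpΔT = 10100 J.
State after step 1: P = 435 kPa, V = 12.2 L, T = 753 K.
Step 2 — Isochoric: V stays 12.2 L; P/T = const ⇒ T₂ = 1860 K, P₂ = 1070 kPa.
W = 0 (no volume change).
ΔU = nCvΔT = 0.846×20.8×(1860−753) = 19500 J.
Q = ΔU = 19500 J.
Net over both steps: W = 2880 J, Q = 29500 J, ΔU = 26600 J.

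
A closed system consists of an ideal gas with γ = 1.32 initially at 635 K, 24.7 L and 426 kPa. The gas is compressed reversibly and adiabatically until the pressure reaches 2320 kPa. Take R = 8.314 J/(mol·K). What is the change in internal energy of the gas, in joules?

n = P₁V₁/(RT₁) = 426×24.7/(8.314×635) = 1.99 mol.
Adiabatic: T₂/T₁ = (P₂/P₁)^((γ−1)/γ) ⇒ T₂ = 635×(5.45)^0.242 = 958 K; V₂ = 6.84 L.
For an ideal gas ΔU = nCvΔT with Cv = R/(γ−1) = 26.0 J/(mol·K).
ΔU = 1.99×26.0×(958−635) = 16700 J.

16700 J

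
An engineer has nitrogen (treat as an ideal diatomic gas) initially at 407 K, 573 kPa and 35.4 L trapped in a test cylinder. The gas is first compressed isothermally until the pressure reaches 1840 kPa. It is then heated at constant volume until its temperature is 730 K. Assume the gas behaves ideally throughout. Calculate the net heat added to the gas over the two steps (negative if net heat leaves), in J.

n = P₁V₁/(RT₁) = 573×35.4/(8.314×407) = 5.99 mol.
Step 1 — Isothermal: T stays 407 K; PV = const ⇒ V₂ = 11.0 L, P₂ = 1840 kPa.
ΔU = 0 (ideal gas, T constant).
W = nRT ln(V₂/V₁) = 5.99×8.314×407×ln(0.311) = -23700 J.
Q = ΔU + W = -23700 J.
State after step 1: P = 1840 kPa, V = 11.0 L, T = 407 K.
Step 2 — Isochoric: V stays 11.0 L; P/T = const ⇒ T₂ = 730 K, P₂ = 3300 kPa.
W = 0 (no volume change).
ΔU = nCvΔT = 5.99×20.8×(730−407) = 40200 J.
Q = ΔU = 40200 J.
Net over both steps: W = -23700 J, Q = 16600 J, ΔU = 40200 J.

16600 J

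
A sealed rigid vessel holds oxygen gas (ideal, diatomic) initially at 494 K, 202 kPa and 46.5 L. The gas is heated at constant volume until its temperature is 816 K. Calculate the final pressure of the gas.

Isochoric: V stays 46.5 L; P/T = const ⇒ T₂ = 816 K, P₂ = 334 kPa.

334 kPa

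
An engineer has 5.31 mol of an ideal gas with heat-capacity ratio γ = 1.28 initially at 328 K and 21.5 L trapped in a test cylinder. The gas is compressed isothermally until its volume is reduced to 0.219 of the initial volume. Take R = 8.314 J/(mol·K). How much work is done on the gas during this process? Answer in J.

P₁ = nRT₁/V₁ = 5.31×8.314×328/21.5 = 674 kPa.
Isothermal: T stays 328 K; PV = const ⇒ V₂ = 4.71 L, P₂ = 3080 kPa.
W = nRT ln(V₂/V₁) = 5.31×8.314×328×ln(0.219) = -22000 J.
Work done on the gas = −W_by = 22000 J.

22000 J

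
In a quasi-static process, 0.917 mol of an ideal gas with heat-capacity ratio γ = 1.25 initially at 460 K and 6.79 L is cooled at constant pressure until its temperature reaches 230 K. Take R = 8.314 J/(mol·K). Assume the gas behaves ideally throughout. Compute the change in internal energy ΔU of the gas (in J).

-7010 J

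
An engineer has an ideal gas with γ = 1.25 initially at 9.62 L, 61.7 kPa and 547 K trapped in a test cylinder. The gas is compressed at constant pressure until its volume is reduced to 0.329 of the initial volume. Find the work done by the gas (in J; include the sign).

n = P₁V₁/(RT₁) = 61.7×9.62/(8.314×547) = 0.131 mol.
Isobaric: P stays 61.7 kPa; V/T = const ⇒ T₂ = 180 K, V₂ = 3.16 L.
W = PΔV = 61.7×(3.16−9.62) kPa·L = -398 J.

-398 J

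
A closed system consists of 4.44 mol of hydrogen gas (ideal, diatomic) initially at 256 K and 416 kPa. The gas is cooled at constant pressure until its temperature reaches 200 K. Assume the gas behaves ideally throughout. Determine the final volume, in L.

17.7 L

V₁ = nRT₁/P₁ = 4.44×8.314×256/416 = 22.7 L.
Isobaric: P stays 416 kPa; V/T = const ⇒ T₂ = 200 K, V₂ = 17.7 L.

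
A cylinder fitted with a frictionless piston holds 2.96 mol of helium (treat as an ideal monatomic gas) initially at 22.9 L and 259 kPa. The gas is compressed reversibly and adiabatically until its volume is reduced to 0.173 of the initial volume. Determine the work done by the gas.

-19800 J

T₁ = P₁V₁/(nR) = 259×22.9/(2.96×8.314) = 241 K.
Adiabatic: TV^(γ−1) = const ⇒ T₂ = 241×(5.78)^0.667 = 776 K; PV^γ = const ⇒ P₂ = 4820 kPa.
ΔU = nCvΔT = 2.96×12.5×(776−241) = 19800 J.
Q = 0 for an adiabatic process, so W = −ΔU = -19800 J.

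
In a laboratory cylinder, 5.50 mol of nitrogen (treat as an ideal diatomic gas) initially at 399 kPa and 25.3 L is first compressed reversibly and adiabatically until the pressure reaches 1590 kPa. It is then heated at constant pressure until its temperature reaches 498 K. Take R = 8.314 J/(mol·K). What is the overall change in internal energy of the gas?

T₁ = P₁V₁/(nR) = 399×25.3/(5.50×8.314) = 221 K.
Step 1 — Adiabatic: T₂/T₁ = (P₂/P₁)^((γ−1)/γ) ⇒ T₂ = 221×(3.98)^0.286 = 328 K; V₂ = 9.42 L.
ΔU = nCvΔT = 5.50×20.8×(328−221) = 12200 J.
Q = 0 for an adiabatic process, so W = −ΔU = -12200 J.
State after step 1: P = 1590 kPa, V = 9.42 L, T = 328 K.
Step 2 — Isobaric: P stays 1590 kPa; V/T = const ⇒ T₂ = 498 K, V₂ = 14.3 L.
W = PΔV = 1590×(14.3−9.42) kPa·L = 7790 J.
ΔU = nCvΔT = 5.50×20.8×(498−328) = 19500 J.
Q = ΔU + W = nCpΔT = 27300 J.
Net over both steps: W = -4440 J, Q = 27300 J, ΔU = 31700 J.

31700 J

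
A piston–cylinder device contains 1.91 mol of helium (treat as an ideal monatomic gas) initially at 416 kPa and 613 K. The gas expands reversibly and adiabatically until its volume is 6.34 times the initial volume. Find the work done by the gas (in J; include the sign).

V₁ = nRT₁/P₁ = 1.91×8.314×613/416 = 23.4 L.
Adiabatic: TV^(γ−1) = const ⇒ T₂ = 613×(0.158)^0.667 = 179 K; PV^γ = const ⇒ P₂ = 19.2 kPa.
ΔU = nCvΔT = 1.91×12.5×(179−613) = -10300 J.
Q = 0 for an adiabatic process, so W = −ΔU = 10300 J.

10300 J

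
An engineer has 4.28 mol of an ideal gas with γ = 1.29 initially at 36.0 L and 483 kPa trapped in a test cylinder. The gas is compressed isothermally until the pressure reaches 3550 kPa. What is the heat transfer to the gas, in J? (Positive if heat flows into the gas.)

T₁ = P₁V₁/(nR) = 483×36.0/(4.28×8.314) = 489 K.
Isothermal: T stays 489 K; PV = const ⇒ V₂ = 4.90 L, P₂ = 3550 kPa.
ΔU = 0 (ideal gas, T constant).
W = nRT ln(V₂/V₁) = 4.28×8.314×489×ln(0.136) = -34700 J.
Q = ΔU + W = -34700 J.

-34700 J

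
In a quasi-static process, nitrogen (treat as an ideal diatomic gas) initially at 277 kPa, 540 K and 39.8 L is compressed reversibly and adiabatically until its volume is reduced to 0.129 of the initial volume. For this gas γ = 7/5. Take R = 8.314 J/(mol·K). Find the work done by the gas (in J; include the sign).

-35000 J

n = P₁V₁/(RT₁) = 277×39.8/(8.314×540) = 2.46 mol.
Adiabatic: TV^(γ−1) = const ⇒ T₂ = 540×(7.75)^0.400 = 1230 K; PV^γ = const ⇒ P₂ = 4870 kPa.
ΔU = nCvΔT = 2.46×20.8×(1230−540) = 35000 J.
Q = 0 for an adiabatic process, so W = −ΔU = -35000 J.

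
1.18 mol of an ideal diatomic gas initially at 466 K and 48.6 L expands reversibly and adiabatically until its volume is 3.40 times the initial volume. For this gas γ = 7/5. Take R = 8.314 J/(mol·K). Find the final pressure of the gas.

P₁ = nRT₁/V₁ = 1.18×8.314×466/48.6 = 94.1 kPa.
Adiabatic: TV^(γ−1) = const ⇒ T₂ = 466×(0.294)^0.400 = 286 K; PV^γ = const ⇒ P₂ = 17.0 kPa.

17.0 kPa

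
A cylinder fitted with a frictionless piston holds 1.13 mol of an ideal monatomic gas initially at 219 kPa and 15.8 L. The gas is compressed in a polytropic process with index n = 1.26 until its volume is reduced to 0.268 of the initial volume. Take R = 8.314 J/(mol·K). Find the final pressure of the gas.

1150 kPa

T₁ = P₁V₁/(nR) = 219×15.8/(1.13×8.314) = 368 K.
Polytropic n=1.26: T₂ = T₁(V₁/V₂)^(n−1) = 368×(3.73)^0.26 = 519 K; P₂ = P₁(V₁/V₂)^n = 1150 kPa.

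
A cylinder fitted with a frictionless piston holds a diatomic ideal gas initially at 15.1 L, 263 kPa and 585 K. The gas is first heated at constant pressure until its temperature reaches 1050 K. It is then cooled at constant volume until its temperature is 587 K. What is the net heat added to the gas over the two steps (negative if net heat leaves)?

n = P₁V₁/(RT₁) = 263×15.1/(8.314×585) = 0.817 mol.
Step 1 — Isobaric: P stays 263 kPa; V/T = const ⇒ T₂ = 1050 K, V₂ = 27.1 L.
W = PΔV = 263×(27.1−15.1) kPa·L = 3160 J.
ΔU = nCvΔT = 0.817×20.8×(1050−585) = 7890 J.
Q = ΔU + W = nCpΔT = 11000 J.
State after step 1: P = 263 kPa, V = 27.1 L, T = 1050 K.
Step 2 — Isochoric: V stays 27.1 L; P/T = const ⇒ T₂ = 587 K, P₂ = 147 kPa.
W = 0 (no volume change).
ΔU = nCvΔT = 0.817×20.8×(587−1050) = -7860 J.
Q = ΔU = -7860 J.
Net over both steps: W = 3160 J, Q = 3190 J, ΔU = 33.9 J.

3190 J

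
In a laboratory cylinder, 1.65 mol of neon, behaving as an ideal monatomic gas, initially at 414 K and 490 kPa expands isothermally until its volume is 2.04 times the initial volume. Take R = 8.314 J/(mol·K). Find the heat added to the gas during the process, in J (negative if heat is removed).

V₁ = nRT₁/P₁ = 1.65×8.314×414/490 = 11.6 L.
Isothermal: T stays 414 K; PV = const ⇒ V₂ = 23.6 L, P₂ = 240 kPa.
ΔU = 0 (ideal gas, T constant).
W = nRT ln(V₂/V₁) = 1.65×8.314×414×ln(2.04) = 4050 J.
Q = ΔU + W = 4050 J.

4050 J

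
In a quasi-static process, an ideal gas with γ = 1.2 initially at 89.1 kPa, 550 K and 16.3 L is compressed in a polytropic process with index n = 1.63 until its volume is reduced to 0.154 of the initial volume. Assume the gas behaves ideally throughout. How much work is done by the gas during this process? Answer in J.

-5190 J

n = P₁V₁/(RT₁) = 89.1×16.3/(8.314×550) = 0.318 mol.
Polytropic n=1.63: T₂ = T₁(V₁/V₂)^(n−1) = 550×(6.49)^0.63 = 1790 K; P₂ = P₁(V₁/V₂)^n = 1880 kPa.
W = (P₁V₁−P₂V₂)/(n−1) = (89.1×16.3−1880×2.51)/0.63 = -5190 J.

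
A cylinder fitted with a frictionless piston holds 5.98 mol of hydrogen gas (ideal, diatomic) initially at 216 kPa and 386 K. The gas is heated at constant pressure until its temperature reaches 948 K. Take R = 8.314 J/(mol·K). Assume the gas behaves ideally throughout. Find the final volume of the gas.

V₁ = nRT₁/P₁ = 5.98×8.314×386/216 = 88.8 L.
Isobaric: P stays 216 kPa; V/T = const ⇒ T₂ = 948 K, V₂ = 218 L.

218 L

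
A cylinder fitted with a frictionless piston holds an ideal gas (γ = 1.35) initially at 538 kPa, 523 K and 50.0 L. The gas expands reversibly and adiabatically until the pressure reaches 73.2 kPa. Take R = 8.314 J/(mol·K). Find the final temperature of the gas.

312 K

Adiabatic: T₂/T₁ = (P₂/P₁)^((γ−1)/γ) ⇒ T₂ = 523×(0.136)^0.259 = 312 K; V₂ = 219 L.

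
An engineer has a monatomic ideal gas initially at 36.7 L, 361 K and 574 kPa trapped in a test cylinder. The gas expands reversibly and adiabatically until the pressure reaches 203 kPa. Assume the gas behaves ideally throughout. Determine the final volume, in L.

Adiabatic: T₂/T₁ = (P₂/P₁)^((γ−1)/γ) ⇒ T₂ = 361×(0.354)^0.400 = 238 K; V₂ = 68.5 L.

68.5 L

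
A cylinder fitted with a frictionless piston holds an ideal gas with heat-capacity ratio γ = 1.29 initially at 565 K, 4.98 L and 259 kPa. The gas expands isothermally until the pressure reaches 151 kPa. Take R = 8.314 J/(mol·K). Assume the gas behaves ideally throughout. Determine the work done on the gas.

n = P₁V₁/(RT₁) = 259×4.98/(8.314×565) = 0.275 mol.
Isothermal: T stays 565 K; PV = const ⇒ V₂ = 8.54 L, P₂ = 151 kPa.
W = nRT ln(V₂/V₁) = 0.275×8.314×565×ln(1.72) = 696 J.
Work done on the gas = −W_by = -696 J.

-696 J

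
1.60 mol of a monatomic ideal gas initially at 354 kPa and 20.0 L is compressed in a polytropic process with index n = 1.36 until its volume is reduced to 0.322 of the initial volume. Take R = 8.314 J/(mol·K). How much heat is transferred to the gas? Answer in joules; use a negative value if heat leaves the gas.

T₁ = P₁V₁/(nR) = 354×20.0/(1.60×8.314) = 532 K.
Polytropic n=1.36: T₂ = T₁(V₁/V₂)^(n−1) = 532×(3.11)^0.36 = 800 K; P₂ = P₁(V₁/V₂)^n = 1650 kPa.
W = (P₁V₁−P₂V₂)/(n−1) = (354×20.0−1650×6.44)/0.36 = -9910 J.
ΔU = nCvΔT = 1.60×12.5×(800−532) = 5350 J.
Q = ΔU + W = -4560 J.

-4560 J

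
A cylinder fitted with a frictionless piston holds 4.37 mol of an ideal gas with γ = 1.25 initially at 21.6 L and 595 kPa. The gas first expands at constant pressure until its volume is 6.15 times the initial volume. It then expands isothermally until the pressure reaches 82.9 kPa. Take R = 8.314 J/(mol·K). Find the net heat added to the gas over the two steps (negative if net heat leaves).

487000 J

T₁ = P₁V₁/(nR) = 595×21.6/(4.37×8.314) = 354 K.
Step 1 — Isobaric: P stays 595 kPa; V/T = const ⇒ T₂ = 2180 K, V₂ = 133 L.
W = PΔV = 595×(133−21.6) kPa·L = 66200 J.
ΔU = nCvΔT = 4.37×33.3×(2180−354) = 265000 J.
Q = ΔU + W = nCpΔT = 331000 J.
State after step 1: P = 595 kPa, V = 133 L, T = 2180 K.
Step 2 — Isothermal: T stays 2180 K; PV = const ⇒ V₂ = 953 L, P₂ = 82.9 kPa.
ΔU = 0 (ideal gas, T constant).
W = nRT ln(V₂/V₁) = 4.37×8.314×2180×ln(7.18) = 156000 J.
Q = ΔU + W = 156000 J.
Net over both steps: W = 222000 J, Q = 487000 J, ΔU = 265000 J.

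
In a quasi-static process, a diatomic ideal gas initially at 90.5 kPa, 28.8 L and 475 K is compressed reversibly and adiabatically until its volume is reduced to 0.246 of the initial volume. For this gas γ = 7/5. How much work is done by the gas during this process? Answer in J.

-4900 J

n = P₁V₁/(RT₁) = 90.5×28.8/(8.314×475) = 0.660 mol.
Adiabatic: TV^(γ−1) = const ⇒ T₂ = 475×(4.07)^0.400 = 832 K; PV^γ = const ⇒ P₂ = 645 kPa.
ΔU = nCvΔT = 0.660×20.8×(832−475) = 4900 J.
Q = 0 for an adiabatic process, so W = −ΔU = -4900 J.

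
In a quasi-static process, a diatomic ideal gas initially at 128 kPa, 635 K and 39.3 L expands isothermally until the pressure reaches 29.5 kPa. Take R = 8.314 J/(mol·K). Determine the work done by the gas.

7380 J

n = P₁V₁/(RT₁) = 128×39.3/(8.314×635) = 0.953 mol.
Isothermal: T stays 635 K; PV = const ⇒ V₂ = 171 L, P₂ = 29.5 kPa.
W = nRT ln(V₂/V₁) = 0.953×8.314×635×ln(4.34) = 7380 J.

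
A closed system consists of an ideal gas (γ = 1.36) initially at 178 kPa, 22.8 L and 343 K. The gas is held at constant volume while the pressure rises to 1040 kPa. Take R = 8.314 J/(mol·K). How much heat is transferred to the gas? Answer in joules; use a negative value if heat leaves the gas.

54600 J

n = P₁V₁/(RT₁) = 178×22.8/(8.314×343) = 1.42 mol.
Isochoric: V stays 22.8 L; P/T = const ⇒ T₂ = 2000 K, P₂ = 1040 kPa.
W = 0 (no volume change).
ΔU = nCvΔT = 1.42×23.1×(2000−343) = 54600 J.
Q = ΔU = 54600 J.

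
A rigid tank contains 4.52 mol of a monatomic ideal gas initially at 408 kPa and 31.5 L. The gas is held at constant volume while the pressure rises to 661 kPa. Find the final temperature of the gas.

554 K

T₁ = P₁V₁/(nR) = 408×31.5/(4.52×8.314) = 342 K.
Isochoric: V stays 31.5 L; P/T = const ⇒ T₂ = 554 K, P₂ = 661 kPa.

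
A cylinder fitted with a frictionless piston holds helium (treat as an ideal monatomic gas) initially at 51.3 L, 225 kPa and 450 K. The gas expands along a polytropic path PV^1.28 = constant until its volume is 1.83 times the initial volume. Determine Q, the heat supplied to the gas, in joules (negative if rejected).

3720 J

n = P₁V₁/(RT₁) = 225×51.3/(8.314×450) = 3.09 mol.
Polytropic n=1.28: T₂ = T₁(V₁/V₂)^(n−1) = 450×(0.546)^0.28 = 380 K; P₂ = P₁(V₁/V₂)^n = 104 kPa.
W = (P₁V₁−P₂V₂)/(n−1) = (225×51.3−104×93.9)/0.28 = 6420 J.
ΔU = nCvΔT = 3.09×12.5×(380−450) = -2700 J.
Q = ΔU + W = 3720 J.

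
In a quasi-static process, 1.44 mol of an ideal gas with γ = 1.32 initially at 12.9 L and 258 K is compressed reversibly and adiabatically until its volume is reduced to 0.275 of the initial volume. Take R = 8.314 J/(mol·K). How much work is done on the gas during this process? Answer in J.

P₁ = nRT₁/V₁ = 1.44×8.314×258/12.9 = 239 kPa.
Adiabatic: TV^(γ−1) = const ⇒ T₂ = 258×(3.64)^0.320 = 390 K; PV^γ = const ⇒ P₂ = 1320 kPa.
ΔU = nCvΔT = 1.44×26.0×(390−258) = 4940 J.
Q = 0 for an adiabatic process, so W = −ΔU = -4940 J.
Work done on the gas = −W_by = 4940 J.

4940 J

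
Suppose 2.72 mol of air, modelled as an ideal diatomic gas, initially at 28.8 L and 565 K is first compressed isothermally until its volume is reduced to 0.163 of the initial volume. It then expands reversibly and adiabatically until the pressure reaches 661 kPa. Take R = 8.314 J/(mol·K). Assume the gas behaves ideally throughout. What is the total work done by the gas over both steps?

-12600 J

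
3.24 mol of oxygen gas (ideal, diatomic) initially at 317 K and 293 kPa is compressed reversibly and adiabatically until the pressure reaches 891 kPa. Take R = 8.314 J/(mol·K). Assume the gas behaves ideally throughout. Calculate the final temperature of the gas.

436 K

V₁ = nRT₁/P₁ = 3.24×8.314×317/293 = 29.1 L.
Adiabatic: T₂/T₁ = (P₂/P₁)^((γ−1)/γ) ⇒ T₂ = 317×(3.04)^0.286 = 436 K; V₂ = 13.2 L.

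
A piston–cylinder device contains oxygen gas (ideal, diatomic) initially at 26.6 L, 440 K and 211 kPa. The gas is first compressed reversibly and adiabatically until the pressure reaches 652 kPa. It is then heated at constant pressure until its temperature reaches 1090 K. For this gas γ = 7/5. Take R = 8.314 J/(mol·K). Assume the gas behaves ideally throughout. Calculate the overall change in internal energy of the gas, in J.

n = P₁V₁/(RT₁) = 211×26.6/(8.314×440) = 1.53 mol.
Step 1 — Adiabatic: T₂/T₁ = (P₂/P₁)^((γ−1)/γ) ⇒ T₂ = 440×(3.09)^0.286 = 607 K; V₂ = 11.9 L.
ΔU = nCvΔT = 1.53×20.8×(607−440) = 5340 J.
Q = 0 for an adiabatic process, so W = −ΔU = -5340 J.
State after step 1: P = 652 kPa, V = 11.9 L, T = 607 K.
Step 2 — Isobaric: P stays 652 kPa; V/T = const ⇒ T₂ = 1090 K, V₂ = 21.3 L.
W = PΔV = 652×(21.3−11.9) kPa·L = 6160 J.
ΔU = nCvΔT = 1.53×20.8×(1090−607) = 15400 J.
Q = ΔU + W = nCpΔT = 21500 J.
Net over both steps: W = 820 J, Q = 21500 J, ΔU = 20700 J.

20700 J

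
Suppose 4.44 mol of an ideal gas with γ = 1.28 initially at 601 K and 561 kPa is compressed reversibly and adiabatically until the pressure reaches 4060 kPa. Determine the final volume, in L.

V₁ = nRT₁/P₁ = 4.44×8.314×601/561 = 39.5 L.
Adiabatic: T₂/T₁ = (P₂/P₁)^((γ−1)/γ) ⇒ T₂ = 601×(7.24)^0.219 = 927 K; V₂ = 8.43 L.

8.43 L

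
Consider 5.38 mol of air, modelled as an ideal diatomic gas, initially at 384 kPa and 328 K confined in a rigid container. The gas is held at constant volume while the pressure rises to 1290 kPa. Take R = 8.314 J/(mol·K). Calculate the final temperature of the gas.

V₁ = nRT₁/P₁ = 5.38×8.314×328/384 = 38.2 L.
Isochoric: V stays 38.2 L; P/T = const ⇒ T₂ = 1100 K, P₂ = 1290 kPa.

1100 K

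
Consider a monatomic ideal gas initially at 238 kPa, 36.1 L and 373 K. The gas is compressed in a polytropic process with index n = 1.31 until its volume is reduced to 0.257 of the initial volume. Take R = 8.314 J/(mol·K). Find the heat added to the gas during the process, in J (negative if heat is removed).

-7770 J

n = P₁V₁/(RT₁) = 238×36.1/(8.314×373) = 2.77 mol.
Polytropic n=1.31: T₂ = T₁(V₁/V₂)^(n−1) = 373×(3.89)^0.31 = 568 K; P₂ = P₁(V₁/V₂)^n = 1410 kPa.
W = (P₁V₁−P₂V₂)/(n−1) = (238×36.1−1410×9.28)/0.31 = -14500 J.
ΔU = nCvΔT = 2.77×12.5×(568−373) = 6750 J.
Q = ΔU + W = -7770 J.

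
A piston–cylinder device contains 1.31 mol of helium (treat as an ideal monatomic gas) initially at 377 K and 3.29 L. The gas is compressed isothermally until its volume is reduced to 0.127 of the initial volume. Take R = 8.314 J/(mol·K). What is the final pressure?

9830 kPa

P₁ = nRT₁/V₁ = 1.31×8.314×377/3.29 = 1250 kPa.
Isothermal: T stays 377 K; PV = const ⇒ V₂ = 0.418 L, P₂ = 9830 kPa.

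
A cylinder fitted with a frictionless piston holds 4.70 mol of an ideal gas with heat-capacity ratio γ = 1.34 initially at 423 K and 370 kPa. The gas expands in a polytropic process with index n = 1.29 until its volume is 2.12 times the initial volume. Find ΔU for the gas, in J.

V₁ = nRT₁/P₁ = 4.70×8.314×423/370 = 44.7 L.
Polytropic n=1.29: T₂ = T₁(V₁/V₂)^(n−1) = 423×(0.472)^0.29 = 340 K; P₂ = P₁(V₁/V₂)^n = 140 kPa.
For an ideal gas ΔU = nCvΔT with Cv = R/(γ−1) = 24.5 J/(mol·K).
ΔU = 4.70×24.5×(340−423) = -9520 J.

-9520 J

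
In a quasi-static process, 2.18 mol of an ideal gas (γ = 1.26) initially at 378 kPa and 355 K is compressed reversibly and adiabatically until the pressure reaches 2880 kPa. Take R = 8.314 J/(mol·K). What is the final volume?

3.40 L

V₁ = nRT₁/P₁ = 2.18×8.314×355/378 = 17.0 L.
Adiabatic: T₂/T₁ = (P₂/P₁)^((γ−1)/γ) ⇒ T₂ = 355×(7.62)^0.206 = 540 K; V₂ = 3.40 L.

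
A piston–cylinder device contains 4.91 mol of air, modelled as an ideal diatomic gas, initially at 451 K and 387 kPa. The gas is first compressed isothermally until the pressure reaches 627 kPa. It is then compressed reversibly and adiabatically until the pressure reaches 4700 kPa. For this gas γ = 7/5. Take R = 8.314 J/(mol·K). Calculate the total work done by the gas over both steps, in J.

-44700 J

V₁ = nRT₁/P₁ = 4.91×8.314×451/387 = 47.6 L.
Step 1 — Isothermal: T stays 451 K; PV = const ⇒ V₂ = 29.4 L, P₂ = 627 kPa.
ΔU = 0 (ideal gas, T constant).
W = nRT ln(V₂/V₁) = 4.91×8.314×451×ln(0.617) = -8880 J.
Q = ΔU + W = -8880 J.
State after step 1: P = 627 kPa, V = 29.4 L, T = 451 K.
Step 2 — Adiabatic: T₂/T₁ = (P₂/P₁)^((γ−1)/γ) ⇒ T₂ = 451×(7.50)^0.286 = 802 K; V₂ = 6.97 L.
ΔU = nCvΔT = 4.91×20.8×(802−451) = 35800 J.
Q = 0 for an adiabatic process, so W = −ΔU = -35800 J.
Net over both steps: W = -44700 J, Q = -8880 J, ΔU = 35800 J.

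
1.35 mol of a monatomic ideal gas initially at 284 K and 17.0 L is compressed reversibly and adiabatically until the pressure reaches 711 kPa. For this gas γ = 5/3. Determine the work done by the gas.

P₁ = nRT₁/V₁ = 1.35×8.314×284/17.0 = 188 kPa.
Adiabatic: T₂/T₁ = (P₂/P₁)^((γ−1)/γ) ⇒ T₂ = 284×(3.79)^0.400 = 484 K; V₂ = 7.64 L.
ΔU = nCvΔT = 1.35×12.5×(484−284) = 3370 J.
Q = 0 for an adiabatic process, so W = −ΔU = -3370 J.

-3370 J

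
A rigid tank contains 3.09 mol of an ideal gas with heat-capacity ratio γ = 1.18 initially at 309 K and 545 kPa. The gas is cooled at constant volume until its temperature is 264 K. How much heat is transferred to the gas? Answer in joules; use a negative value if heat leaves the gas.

-6420 J

V₁ = nRT₁/P₁ = 3.09×8.314×309/545 = 14.6 L.
Isochoric: V stays 14.6 L; P/T = const ⇒ T₂ = 264 K, P₂ = 466 kPa.
W = 0 (no volume change).
ΔU = nCvΔT = 3.09×46.2×(264−309) = -6420 J.
Q = ΔU = -6420 J.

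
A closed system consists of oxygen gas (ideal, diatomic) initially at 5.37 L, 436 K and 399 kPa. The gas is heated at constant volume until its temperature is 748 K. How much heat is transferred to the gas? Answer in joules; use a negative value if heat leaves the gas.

3830 J

n = P₁V₁/(RT₁) = 399×5.37/(8.314×436) = 0.591 mol.
Isochoric: V stays 5.37 L; P/T = const ⇒ T₂ = 748 K, P₂ = 685 kPa.
W = 0 (no volume change).
ΔU = nCvΔT = 0.591×20.8×(748−436) = 3830 J.
Q = ΔU = 3830 J.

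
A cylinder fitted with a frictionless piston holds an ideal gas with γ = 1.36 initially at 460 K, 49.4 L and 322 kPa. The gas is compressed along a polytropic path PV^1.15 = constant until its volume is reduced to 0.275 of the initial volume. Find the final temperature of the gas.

Polytropic n=1.15: T₂ = T₁(V₁/V₂)^(n−1) = 460×(3.64)^0.15 = 558 K; P₂ = P₁(V₁/V₂)^n = 1420 kPa.

558 K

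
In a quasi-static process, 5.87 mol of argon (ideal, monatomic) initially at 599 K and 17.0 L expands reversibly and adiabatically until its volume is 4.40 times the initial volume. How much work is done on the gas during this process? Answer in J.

-27500 J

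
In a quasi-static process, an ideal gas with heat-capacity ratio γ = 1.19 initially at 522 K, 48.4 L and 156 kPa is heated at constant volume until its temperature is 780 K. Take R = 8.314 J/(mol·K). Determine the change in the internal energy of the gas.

19600 J

n = P₁V₁/(RT₁) = 156×48.4/(8.314×522) = 1.74 mol.
Isochoric: V stays 48.4 L; P/T = const ⇒ T₂ = 780 K, P₂ = 233 kPa.
For an ideal gas ΔU = nCvΔT with Cv = R/(γ−1) = 43.8 J/(mol·K).
ΔU = 1.74×43.8×(780−522) = 19600 J.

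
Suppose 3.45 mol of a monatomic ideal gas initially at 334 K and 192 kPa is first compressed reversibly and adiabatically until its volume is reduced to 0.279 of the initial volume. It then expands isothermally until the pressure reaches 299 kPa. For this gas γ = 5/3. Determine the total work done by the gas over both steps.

18500 J

V₁ = nRT₁/P₁ = 3.45×8.314×334/192 = 49.9 L.
Step 1 — Adiabatic: TV^(γ−1) = const ⇒ T₂ = 334×(3.58)^0.667 = 782 K; PV^γ = const ⇒ P₂ = 1610 kPa.
ΔU = nCvΔT = 3.45×12.5×(782−334) = 19300 J.
Q = 0 for an adiabatic process, so W = −ΔU = -19300 J.
State after step 1: P = 1610 kPa, V = 13.9 L, T = 782 K.
Step 2 — Isothermal: T stays 782 K; PV = const ⇒ V₂ = 75.0 L, P₂ = 299 kPa.
ΔU = 0 (ideal gas, T constant).
W = nRT ln(V₂/V₁) = 3.45×8.314×782×ln(5.39) = 37800 J.
Q = ΔU + W = 37800 J.
Net over both steps: W = 18500 J, Q = 37800 J, ΔU = 19300 J.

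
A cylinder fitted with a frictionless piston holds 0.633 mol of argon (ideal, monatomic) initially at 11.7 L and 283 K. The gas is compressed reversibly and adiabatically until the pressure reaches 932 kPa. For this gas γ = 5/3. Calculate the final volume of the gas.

3.54 L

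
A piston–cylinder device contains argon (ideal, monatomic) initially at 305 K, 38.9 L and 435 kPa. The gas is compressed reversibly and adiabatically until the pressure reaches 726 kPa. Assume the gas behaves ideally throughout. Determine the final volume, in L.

28.6 L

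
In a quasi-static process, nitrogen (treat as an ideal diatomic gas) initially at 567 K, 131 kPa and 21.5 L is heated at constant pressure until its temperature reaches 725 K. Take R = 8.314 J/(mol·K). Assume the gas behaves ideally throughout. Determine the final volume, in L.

Isobaric: P stays 131 kPa; V/T = const ⇒ T₂ = 725 K, V₂ = 27.5 L.

27.5 L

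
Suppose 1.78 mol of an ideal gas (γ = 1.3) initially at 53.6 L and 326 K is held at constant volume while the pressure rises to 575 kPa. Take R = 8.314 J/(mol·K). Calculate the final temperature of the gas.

2080 K

P₁ = nRT₁/V₁ = 1.78×8.314×326/53.6 = 90.0 kPa.
Isochoric: V stays 53.6 L; P/T = const ⇒ T₂ = 2080 K, P₂ = 575 kPa.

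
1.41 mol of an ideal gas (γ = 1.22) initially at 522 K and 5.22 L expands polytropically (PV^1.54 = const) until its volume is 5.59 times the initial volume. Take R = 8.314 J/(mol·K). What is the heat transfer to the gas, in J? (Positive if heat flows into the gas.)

P₁ = nRT₁/V₁ = 1.41×8.314×522/5.22 = 1170 kPa.
Polytropic n=1.54: T₂ = T₁(V₁/V₂)^(n−1) = 522×(0.179)^0.54 = 206 K; P₂ = P₁(V₁/V₂)^n = 82.8 kPa.
W = (P₁V₁−P₂V₂)/(n−1) = (1170×5.22−82.8×29.2)/0.54 = 6860 J.
ΔU = nCvΔT = 1.41×37.8×(206−522) = -16800 J.
Q = ΔU + W = -9980 J.

-9980 J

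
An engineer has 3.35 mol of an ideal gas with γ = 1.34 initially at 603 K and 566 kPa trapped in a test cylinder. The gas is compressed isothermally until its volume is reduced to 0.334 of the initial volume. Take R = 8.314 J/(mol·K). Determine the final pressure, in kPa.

V₁ = nRT₁/P₁ = 3.35×8.314×603/566 = 29.7 L.
Isothermal: T stays 603 K; PV = const ⇒ V₂ = 9.91 L, P₂ = 1690 kPa.

1690 kPa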